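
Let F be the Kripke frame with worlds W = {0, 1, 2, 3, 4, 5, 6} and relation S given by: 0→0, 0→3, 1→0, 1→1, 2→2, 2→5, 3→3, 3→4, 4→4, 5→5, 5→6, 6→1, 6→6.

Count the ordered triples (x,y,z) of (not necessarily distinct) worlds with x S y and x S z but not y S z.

Enumerating: (0,3,0), (1,0,1), (2,5,2), (3,4,3), (5,6,5), (6,1,6).

6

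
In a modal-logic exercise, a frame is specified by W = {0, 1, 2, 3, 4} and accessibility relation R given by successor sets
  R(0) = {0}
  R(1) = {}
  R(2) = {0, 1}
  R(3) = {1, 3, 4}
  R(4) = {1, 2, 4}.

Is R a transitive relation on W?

No

Transitive: no — 3 R 4 and 4 R 2, but not 3 R 2.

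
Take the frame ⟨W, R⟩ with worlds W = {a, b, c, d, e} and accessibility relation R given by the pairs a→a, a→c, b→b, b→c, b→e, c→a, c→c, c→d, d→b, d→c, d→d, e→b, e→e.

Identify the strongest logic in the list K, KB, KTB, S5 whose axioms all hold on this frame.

Symmetric (axiom B): no — b R c but not c R b.
Reflexive (axiom T): yes — every world is R-related to itself.
Euclidean (axiom 5): no — b R c and b R e, but not c R e.
So F validates K; KB would additionally require R to be symmetric. The strongest is K.

K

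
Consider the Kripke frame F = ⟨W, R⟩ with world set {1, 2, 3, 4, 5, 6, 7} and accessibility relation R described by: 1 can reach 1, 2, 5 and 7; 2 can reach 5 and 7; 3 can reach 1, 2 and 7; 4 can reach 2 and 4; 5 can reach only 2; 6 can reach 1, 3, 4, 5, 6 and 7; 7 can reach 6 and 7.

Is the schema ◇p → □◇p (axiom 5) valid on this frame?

No

The schema 5 characterises exactly the Euclidean frames.
Euclidean: no — 1 R 5 and 1 R 7, but not 5 R 7.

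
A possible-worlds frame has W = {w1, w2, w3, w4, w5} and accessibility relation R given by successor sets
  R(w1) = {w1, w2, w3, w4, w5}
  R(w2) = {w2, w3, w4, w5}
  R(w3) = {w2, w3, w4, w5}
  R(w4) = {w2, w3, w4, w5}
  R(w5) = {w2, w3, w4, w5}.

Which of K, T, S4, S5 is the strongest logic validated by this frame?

Reflexive (axiom T): yes — every world is R-related to itself.
Transitive (axiom 4): yes — every two-step R-path is closed by a direct edge.
Euclidean (axiom 5): no — w1 R w2 and w1 R w1, but not w2 R w1.
So F validates K, T, S4; S5 would additionally require R to be Euclidean. The strongest is S4.

S4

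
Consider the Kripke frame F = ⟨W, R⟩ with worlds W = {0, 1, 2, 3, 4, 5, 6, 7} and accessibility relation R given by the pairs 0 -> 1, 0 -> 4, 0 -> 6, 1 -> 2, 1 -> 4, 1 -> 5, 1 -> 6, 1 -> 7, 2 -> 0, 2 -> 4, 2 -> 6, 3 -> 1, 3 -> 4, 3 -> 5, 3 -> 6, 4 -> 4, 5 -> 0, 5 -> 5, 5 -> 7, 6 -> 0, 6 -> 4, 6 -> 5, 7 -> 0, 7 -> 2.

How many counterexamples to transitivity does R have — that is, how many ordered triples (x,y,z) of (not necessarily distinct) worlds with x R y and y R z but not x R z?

Enumerating: (0,1,2), (0,1,5), (0,1,7), (0,6,0), (0,6,5), (1,2,0), (1,5,0), (1,6,0), (1,7,0), (2,0,1), (2,6,5), (3,1,2), … and 16 more.
Total: 28.

28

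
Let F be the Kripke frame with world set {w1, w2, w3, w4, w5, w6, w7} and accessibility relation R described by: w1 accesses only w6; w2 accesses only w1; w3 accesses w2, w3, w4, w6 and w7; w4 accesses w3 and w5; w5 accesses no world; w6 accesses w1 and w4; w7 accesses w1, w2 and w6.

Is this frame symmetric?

No

Symmetric: no — w2 R w1 but not w1 R w2.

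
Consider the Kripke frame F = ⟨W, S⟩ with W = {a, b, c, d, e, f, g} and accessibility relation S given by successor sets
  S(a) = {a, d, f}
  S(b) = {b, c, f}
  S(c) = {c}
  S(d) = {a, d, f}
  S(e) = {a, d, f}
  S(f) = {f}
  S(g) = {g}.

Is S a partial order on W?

Reflexive: no — e is not related to itself.
Transitive: yes — every two-step S-path is closed by a direct edge.
Antisymmetric: no — a S d and d S a with a ≠ d.
So S is not a partial order.

No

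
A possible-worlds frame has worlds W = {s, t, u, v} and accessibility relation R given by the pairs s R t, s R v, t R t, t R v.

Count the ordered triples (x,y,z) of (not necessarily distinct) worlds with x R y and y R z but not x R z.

R is transitive; there are no such tuples.

0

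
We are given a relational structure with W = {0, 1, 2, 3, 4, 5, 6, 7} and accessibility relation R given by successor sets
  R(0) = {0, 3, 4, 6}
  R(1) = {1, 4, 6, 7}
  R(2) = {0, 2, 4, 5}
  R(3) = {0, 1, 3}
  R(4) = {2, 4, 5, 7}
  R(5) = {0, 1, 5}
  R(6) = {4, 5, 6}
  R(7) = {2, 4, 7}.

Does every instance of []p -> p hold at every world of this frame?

By correspondence theory, T is valid on a frame iff R is reflexive.
Reflexive: yes — every world is R-related to itself.

Yes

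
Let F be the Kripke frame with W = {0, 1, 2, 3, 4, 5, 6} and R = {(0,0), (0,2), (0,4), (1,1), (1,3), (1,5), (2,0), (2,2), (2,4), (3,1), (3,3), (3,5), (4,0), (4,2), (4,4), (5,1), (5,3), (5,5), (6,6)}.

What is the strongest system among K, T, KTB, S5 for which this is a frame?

Reflexive (axiom T): yes — every world is R-related to itself.
Symmetric (axiom B): yes — every pair in R has its reverse in R.
Euclidean (axiom 5): yes — any two successors of a common world are R-related.
So F validates K, T, KTB, S5. The strongest is S5.

S5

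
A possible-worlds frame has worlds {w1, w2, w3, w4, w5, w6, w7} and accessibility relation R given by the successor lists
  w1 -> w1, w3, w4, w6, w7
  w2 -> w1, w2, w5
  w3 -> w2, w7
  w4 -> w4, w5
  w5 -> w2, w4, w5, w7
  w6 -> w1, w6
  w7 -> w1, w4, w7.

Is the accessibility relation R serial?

Yes

Serial: yes — every world has a successor (e.g. w1 R w1).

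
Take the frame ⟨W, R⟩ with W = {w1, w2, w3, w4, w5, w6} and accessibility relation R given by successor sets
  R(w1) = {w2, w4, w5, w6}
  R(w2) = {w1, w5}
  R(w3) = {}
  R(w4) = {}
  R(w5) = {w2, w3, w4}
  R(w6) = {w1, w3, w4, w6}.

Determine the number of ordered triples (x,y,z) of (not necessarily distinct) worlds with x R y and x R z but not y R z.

Enumerating: (w1,w2,w2), (w1,w2,w4), (w1,w2,w6), (w1,w4,w2), (w1,w4,w4), (w1,w4,w5), (w1,w4,w6), (w1,w5,w5), (w1,w5,w6), (w1,w6,w2), (w1,w6,w5), (w2,w1,w1), … and 21 more.
Total: 33.

33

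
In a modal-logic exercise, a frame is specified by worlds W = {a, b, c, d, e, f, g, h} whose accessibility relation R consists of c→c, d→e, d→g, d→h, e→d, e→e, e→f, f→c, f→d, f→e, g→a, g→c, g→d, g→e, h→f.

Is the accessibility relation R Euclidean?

Euclidean: no — d R e and d R g, but not e R g.

No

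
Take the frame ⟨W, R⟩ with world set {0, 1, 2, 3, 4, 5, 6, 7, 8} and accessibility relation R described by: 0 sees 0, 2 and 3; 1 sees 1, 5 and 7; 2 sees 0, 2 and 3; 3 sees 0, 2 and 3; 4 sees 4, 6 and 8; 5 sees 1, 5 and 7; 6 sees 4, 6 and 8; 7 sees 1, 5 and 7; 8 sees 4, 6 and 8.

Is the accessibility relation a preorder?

Reflexive: yes — every world is R-related to itself.
Transitive: yes — every two-step R-path is closed by a direct edge.
So R is a preorder.

Yes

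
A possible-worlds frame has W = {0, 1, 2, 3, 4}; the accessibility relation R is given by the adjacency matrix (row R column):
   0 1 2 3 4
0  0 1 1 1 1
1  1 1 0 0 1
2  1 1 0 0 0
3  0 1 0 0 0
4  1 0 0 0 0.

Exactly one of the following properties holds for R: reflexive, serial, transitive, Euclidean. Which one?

serial

Reflexive: no — 0 is not related to itself.
Serial: yes — every world has a successor (e.g. 0 R 1).
Transitive: no — 1 R 0 and 0 R 2, but not 1 R 2.
Euclidean: no — 0 R 1 and 0 R 2, but not 1 R 2.
Only serial holds.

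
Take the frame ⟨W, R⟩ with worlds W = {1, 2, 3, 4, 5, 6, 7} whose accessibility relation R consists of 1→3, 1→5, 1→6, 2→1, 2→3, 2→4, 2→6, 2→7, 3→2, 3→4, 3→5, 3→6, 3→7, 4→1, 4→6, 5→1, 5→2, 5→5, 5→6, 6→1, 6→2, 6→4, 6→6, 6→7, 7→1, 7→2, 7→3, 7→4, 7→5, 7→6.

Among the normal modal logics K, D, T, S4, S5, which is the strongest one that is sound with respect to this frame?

Serial (axiom D): yes — every world has a successor (e.g. 1 R 3).
Reflexive (axiom T): no — 1 is not related to itself.
Transitive (axiom 4): no — 1 R 3 and 3 R 2, but not 1 R 2.
Euclidean (axiom 5): no — 1 R 5 and 1 R 3, but not 5 R 3.
So F validates K, D; T would additionally require R to be reflexive. The strongest is D.

D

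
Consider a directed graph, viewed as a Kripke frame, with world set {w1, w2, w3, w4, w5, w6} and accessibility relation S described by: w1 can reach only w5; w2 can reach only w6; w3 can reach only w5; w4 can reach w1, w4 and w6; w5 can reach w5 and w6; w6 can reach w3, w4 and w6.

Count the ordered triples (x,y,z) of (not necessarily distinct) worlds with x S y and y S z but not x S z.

Enumerating: (w1,w5,w6), (w2,w6,w3), (w2,w6,w4), (w3,w5,w6), (w4,w1,w5), (w4,w6,w3), (w5,w6,w3), (w5,w6,w4), (w6,w3,w5), (w6,w4,w1).

10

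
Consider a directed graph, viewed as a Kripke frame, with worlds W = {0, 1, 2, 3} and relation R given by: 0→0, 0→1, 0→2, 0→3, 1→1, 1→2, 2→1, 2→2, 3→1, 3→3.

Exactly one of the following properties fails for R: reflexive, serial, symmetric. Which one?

symmetric

Reflexive: yes — every world is R-related to itself.
Serial: yes — every world has a successor (e.g. 0 R 0).
Symmetric: no — 0 R 1 but not 1 R 0.
Only symmetric fails.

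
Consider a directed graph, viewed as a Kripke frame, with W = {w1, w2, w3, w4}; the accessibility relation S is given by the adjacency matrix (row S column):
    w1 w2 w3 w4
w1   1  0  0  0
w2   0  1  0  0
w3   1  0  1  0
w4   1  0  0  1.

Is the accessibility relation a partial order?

Reflexive: yes — every world is S-related to itself.
Transitive: yes — every two-step S-path is closed by a direct edge.
Antisymmetric: yes — no distinct pair is related both ways.
So S is a partial order.

Yes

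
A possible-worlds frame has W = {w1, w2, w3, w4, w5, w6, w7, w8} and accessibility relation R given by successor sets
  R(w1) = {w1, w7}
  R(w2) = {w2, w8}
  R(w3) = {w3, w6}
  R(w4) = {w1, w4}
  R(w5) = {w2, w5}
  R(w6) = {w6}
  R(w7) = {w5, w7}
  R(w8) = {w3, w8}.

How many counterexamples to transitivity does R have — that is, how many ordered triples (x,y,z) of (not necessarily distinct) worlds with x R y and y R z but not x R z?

Enumerating: (w1,w7,w5), (w2,w8,w3), (w4,w1,w7), (w5,w2,w8), (w7,w5,w2), (w8,w3,w6).

6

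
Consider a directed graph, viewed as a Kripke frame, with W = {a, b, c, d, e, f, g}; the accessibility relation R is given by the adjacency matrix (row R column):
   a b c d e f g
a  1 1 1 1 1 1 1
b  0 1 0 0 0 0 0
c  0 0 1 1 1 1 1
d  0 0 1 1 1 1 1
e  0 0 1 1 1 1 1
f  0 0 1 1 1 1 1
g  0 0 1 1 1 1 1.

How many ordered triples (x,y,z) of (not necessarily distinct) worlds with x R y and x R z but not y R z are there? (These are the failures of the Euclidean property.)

16

Enumerating: (a,b,a), (a,b,c), (a,b,d), (a,b,e), (a,b,f), (a,b,g), (a,c,a), (a,c,b), (a,d,a), (a,d,b), (a,e,a), (a,e,b), (a,f,a), (a,f,b), (a,g,a), (a,g,b).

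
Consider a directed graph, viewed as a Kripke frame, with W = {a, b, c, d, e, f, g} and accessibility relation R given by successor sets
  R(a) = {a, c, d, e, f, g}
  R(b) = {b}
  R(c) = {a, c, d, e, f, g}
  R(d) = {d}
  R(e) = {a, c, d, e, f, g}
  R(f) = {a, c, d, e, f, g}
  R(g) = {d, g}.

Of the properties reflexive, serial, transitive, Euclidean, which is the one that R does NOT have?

Reflexive: yes — every world is R-related to itself.
Serial: yes — every world has a successor (e.g. a R a).
Transitive: yes — every two-step R-path is closed by a direct edge.
Euclidean: no — a R d and a R c, but not d R c.
Only Euclidean fails.

Euclidean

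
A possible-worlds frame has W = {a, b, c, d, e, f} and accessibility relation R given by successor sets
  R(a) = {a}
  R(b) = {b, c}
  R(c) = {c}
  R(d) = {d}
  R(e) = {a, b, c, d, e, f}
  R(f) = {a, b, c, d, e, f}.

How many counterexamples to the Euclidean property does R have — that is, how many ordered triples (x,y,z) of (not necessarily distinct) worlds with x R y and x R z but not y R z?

Enumerating: (b,c,b), (e,a,b), (e,a,c), (e,a,d), (e,a,e), (e,a,f), (e,b,a), (e,b,d), (e,b,e), (e,b,f), (e,c,a), (e,c,b), … and 27 more.
Total: 39.

39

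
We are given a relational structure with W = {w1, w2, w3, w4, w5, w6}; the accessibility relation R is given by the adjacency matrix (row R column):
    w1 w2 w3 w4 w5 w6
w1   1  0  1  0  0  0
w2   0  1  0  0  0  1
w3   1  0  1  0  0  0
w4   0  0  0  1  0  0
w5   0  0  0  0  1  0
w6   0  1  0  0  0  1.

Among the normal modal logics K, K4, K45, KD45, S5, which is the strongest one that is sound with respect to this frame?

Transitive (axiom 4): yes — every two-step R-path is closed by a direct edge.
Euclidean (axiom 5): yes — any two successors of a common world are R-related.
Serial (axiom D): yes — every world has a successor (e.g. w1 R w1).
Reflexive (axiom T): yes — every world is R-related to itself.
So F validates K, K4, K45, KD45, S5. The strongest is S5.

S5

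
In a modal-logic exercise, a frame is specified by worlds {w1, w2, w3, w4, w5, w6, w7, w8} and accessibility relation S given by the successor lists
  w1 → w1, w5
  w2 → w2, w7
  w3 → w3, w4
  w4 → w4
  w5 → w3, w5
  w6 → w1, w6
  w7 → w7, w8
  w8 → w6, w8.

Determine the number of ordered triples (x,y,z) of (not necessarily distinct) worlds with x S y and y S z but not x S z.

6

Enumerating: (w1,w5,w3), (w2,w7,w8), (w5,w3,w4), (w6,w1,w5), (w7,w8,w6), (w8,w6,w1).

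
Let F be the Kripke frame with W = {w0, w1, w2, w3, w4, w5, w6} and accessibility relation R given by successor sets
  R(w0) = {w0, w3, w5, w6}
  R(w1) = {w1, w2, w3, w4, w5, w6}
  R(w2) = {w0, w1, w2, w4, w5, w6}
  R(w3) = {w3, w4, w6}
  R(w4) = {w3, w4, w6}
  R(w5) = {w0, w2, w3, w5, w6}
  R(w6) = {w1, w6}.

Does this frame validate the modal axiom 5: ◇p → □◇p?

Axiom 5 corresponds to the accessibility relation being Euclidean.
Euclidean: no — w0 R w3 and w0 R w5, but not w3 R w5.

No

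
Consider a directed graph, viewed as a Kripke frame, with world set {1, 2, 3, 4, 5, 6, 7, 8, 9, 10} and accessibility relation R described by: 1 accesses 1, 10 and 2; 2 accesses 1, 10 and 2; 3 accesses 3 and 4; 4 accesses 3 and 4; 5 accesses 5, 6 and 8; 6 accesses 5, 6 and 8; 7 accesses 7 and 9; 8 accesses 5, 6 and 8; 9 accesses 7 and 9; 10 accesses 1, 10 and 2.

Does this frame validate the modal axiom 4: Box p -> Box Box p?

Yes

The schema 4 characterises exactly the transitive frames.
Transitive: yes — every two-step R-path is closed by a direct edge.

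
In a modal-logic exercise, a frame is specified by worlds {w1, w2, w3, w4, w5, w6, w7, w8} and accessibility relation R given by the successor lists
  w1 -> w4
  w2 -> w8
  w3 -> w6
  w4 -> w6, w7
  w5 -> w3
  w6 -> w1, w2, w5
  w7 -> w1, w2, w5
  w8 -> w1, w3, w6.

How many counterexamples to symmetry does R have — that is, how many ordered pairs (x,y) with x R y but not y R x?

Enumerating: (w1,w4), (w2,w8), (w3,w6), (w4,w6), (w4,w7), (w5,w3), (w6,w1), (w6,w2), (w6,w5), (w7,w1), (w7,w2), (w7,w5), (w8,w1), (w8,w3), (w8,w6).

15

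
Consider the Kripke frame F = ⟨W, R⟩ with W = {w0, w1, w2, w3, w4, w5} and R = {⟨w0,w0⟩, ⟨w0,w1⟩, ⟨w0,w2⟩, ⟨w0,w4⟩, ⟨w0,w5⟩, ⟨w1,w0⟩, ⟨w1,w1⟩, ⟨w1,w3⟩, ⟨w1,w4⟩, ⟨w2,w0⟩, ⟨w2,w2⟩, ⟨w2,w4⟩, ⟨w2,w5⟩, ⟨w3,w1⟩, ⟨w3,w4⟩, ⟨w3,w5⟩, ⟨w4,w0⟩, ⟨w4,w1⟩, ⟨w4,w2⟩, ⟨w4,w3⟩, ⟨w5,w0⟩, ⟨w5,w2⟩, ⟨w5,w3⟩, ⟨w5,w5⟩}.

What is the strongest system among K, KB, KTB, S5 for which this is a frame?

KB

Symmetric (axiom B): yes — every pair in R has its reverse in R.
Reflexive (axiom T): no — w3 is not related to itself.
Euclidean (axiom 5): no — w0 R w1 and w0 R w2, but not w1 R w2.
So F validates K, KB; KTB would additionally require R to be reflexive. The strongest is KB.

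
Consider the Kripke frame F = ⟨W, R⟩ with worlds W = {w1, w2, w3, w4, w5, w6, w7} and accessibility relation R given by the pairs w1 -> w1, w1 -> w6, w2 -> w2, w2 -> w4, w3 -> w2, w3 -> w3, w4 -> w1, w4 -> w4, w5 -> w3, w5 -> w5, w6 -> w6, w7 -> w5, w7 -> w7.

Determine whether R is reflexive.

Reflexive: yes — every world is R-related to itself.

Yes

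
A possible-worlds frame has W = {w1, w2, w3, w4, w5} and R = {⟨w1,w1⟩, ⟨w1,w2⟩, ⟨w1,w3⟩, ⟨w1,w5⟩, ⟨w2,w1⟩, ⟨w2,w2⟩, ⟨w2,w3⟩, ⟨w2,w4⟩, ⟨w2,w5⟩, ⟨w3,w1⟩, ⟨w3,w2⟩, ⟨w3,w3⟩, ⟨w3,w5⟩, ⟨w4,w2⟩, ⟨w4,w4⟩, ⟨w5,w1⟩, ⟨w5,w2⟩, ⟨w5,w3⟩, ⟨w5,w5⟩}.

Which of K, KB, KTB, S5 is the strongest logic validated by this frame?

KTB

Symmetric (axiom B): yes — every pair in R has its reverse in R.
Reflexive (axiom T): yes — every world is R-related to itself.
Euclidean (axiom 5): no — w2 R w1 and w2 R w4, but not w1 R w4.
So F validates K, KB, KTB; S5 would additionally require R to be Euclidean. The strongest is KTB.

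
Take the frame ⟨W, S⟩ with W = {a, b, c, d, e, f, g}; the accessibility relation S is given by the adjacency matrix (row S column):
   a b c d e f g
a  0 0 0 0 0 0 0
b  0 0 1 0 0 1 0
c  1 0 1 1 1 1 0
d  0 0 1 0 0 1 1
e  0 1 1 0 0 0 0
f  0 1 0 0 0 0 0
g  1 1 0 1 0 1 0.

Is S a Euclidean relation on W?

Euclidean: no — b S f and b S c, but not f S c.

No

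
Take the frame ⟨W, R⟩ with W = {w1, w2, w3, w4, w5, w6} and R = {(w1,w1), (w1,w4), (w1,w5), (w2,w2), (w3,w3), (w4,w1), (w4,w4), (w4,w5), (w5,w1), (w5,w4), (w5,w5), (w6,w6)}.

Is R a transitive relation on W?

Yes

Transitive: yes — every two-step R-path is closed by a direct edge.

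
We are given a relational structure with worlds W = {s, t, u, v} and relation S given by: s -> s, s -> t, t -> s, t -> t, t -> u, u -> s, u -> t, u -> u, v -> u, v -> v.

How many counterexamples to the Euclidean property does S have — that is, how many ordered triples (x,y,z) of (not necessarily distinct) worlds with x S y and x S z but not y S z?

3

Enumerating: (t,s,u), (u,s,u), (v,u,v).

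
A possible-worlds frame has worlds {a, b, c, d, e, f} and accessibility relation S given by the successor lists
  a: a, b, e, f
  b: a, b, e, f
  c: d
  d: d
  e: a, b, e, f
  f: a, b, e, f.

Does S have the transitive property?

Yes

Transitive: yes — every two-step S-path is closed by a direct edge.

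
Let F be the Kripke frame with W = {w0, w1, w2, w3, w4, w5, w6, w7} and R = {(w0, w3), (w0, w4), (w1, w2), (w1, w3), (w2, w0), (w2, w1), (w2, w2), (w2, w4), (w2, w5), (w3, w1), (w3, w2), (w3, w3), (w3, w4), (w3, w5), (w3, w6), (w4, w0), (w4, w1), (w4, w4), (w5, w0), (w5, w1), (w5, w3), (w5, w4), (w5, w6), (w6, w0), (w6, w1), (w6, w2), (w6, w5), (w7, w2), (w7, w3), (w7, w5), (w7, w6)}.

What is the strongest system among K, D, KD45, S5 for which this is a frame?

D

Serial (axiom D): yes — every world has a successor (e.g. w0 R w3).
Euclidean (axiom 5): no — w0 R w4 and w0 R w3, but not w4 R w3.
Transitive (axiom 4): no — w0 R w3 and w3 R w1, but not w0 R w1.
Reflexive (axiom T): no — w0 is not related to itself.
So F validates K, D; KD45 would additionally require R to be Euclidean and transitive. The strongest is D.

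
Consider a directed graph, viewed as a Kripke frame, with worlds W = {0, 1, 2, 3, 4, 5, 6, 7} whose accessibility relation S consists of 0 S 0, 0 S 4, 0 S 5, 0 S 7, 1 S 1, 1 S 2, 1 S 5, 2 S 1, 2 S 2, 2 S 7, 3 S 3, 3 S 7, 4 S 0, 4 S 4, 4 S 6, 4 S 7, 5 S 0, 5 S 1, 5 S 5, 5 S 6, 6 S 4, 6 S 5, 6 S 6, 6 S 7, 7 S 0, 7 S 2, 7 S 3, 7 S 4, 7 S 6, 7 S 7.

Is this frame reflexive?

Reflexive: yes — every world is S-related to itself.

Yes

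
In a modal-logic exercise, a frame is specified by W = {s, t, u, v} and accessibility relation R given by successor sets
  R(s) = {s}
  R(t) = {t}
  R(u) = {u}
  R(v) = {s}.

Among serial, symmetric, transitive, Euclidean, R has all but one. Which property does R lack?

symmetric

Serial: yes — every world has a successor (e.g. s R s).
Symmetric: no — v R s but not s R v.
Transitive: yes — every two-step R-path is closed by a direct edge.
Euclidean: yes — any two successors of a common world are R-related.
Only symmetric fails.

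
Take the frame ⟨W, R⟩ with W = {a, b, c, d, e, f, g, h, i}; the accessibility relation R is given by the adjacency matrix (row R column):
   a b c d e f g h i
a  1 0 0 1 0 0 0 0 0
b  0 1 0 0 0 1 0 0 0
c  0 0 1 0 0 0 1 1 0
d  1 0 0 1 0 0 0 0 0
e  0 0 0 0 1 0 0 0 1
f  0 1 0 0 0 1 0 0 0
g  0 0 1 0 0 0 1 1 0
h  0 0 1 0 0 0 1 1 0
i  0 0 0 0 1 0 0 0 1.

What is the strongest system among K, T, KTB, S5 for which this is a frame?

Reflexive (axiom T): yes — every world is R-related to itself.
Symmetric (axiom B): yes — every pair in R has its reverse in R.
Euclidean (axiom 5): yes — any two successors of a common world are R-related.
So F validates K, T, KTB, S5. The strongest is S5.

S5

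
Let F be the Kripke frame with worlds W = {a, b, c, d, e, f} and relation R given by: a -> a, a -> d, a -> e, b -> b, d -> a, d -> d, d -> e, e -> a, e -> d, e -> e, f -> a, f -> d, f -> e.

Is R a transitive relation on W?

Yes

Transitive: yes — every two-step R-path is closed by a direct edge.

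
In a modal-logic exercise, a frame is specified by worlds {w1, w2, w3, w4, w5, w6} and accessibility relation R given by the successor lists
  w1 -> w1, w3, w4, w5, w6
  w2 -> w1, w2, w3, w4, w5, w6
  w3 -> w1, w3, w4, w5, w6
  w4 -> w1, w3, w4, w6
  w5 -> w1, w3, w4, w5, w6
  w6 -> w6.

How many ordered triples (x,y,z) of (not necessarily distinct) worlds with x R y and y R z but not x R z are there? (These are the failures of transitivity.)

Enumerating: (w4,w1,w5), (w4,w3,w5).

2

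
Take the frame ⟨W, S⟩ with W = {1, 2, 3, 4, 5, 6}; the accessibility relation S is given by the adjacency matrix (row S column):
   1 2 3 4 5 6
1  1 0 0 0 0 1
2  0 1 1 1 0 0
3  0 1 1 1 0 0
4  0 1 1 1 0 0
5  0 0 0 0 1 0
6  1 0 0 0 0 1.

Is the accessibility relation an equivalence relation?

Reflexive: yes — every world is S-related to itself.
Symmetric: yes — every pair in S has its reverse in S.
Transitive: yes — every two-step S-path is closed by a direct edge.
So S is an equivalence relation.

Yes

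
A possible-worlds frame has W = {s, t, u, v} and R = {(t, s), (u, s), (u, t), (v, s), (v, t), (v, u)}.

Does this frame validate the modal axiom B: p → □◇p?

Axiom B corresponds to the accessibility relation being symmetric.
Symmetric: no — t R s but not s R t.

No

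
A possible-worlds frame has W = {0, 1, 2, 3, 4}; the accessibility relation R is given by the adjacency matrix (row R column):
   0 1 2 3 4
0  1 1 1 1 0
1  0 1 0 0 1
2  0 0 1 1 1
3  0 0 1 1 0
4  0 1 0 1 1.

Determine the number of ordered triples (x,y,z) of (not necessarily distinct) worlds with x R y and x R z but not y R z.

Enumerating: (0,1,0), (0,1,2), (0,1,3), (0,2,0), (0,2,1), (0,3,0), (0,3,1), (2,3,4), (2,4,2), (4,1,3), (4,3,1), (4,3,4).

12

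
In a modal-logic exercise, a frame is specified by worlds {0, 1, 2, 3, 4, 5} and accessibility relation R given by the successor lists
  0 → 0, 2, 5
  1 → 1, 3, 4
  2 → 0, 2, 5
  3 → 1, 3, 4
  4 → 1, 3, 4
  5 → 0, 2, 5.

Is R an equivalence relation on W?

Reflexive: yes — every world is R-related to itself.
Symmetric: yes — every pair in R has its reverse in R.
Transitive: yes — every two-step R-path is closed by a direct edge.
So R is an equivalence relation.

Yes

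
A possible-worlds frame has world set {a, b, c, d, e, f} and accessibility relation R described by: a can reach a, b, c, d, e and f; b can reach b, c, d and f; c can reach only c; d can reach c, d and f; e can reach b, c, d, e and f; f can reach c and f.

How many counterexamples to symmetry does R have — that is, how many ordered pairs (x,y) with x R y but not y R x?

Enumerating: (a,b), (a,c), (a,d), (a,e), (a,f), (b,c), (b,d), (b,f), (d,c), (d,f), (e,b), (e,c), (e,d), (e,f), (f,c).

15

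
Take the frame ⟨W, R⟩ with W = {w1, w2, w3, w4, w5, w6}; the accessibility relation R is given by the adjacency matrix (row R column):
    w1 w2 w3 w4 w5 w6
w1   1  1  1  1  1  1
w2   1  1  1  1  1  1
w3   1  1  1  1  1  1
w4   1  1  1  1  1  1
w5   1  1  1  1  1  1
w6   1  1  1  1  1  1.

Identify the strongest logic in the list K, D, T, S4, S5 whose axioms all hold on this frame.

S5

Serial (axiom D): yes — every world has a successor (e.g. w1 R w1).
Reflexive (axiom T): yes — every world is R-related to itself.
Transitive (axiom 4): yes — every two-step R-path is closed by a direct edge.
Euclidean (axiom 5): yes — any two successors of a common world are R-related.
So F validates K, D, T, S4, S5. The strongest is S5.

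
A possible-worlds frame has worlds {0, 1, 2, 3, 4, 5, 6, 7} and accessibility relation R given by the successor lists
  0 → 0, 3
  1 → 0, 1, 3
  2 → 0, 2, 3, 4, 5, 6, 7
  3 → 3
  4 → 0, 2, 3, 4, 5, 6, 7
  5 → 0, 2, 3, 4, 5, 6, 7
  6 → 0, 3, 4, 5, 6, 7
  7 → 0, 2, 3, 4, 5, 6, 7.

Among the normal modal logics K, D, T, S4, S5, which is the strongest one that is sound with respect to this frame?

T

Serial (axiom D): yes — every world has a successor (e.g. 0 R 0).
Reflexive (axiom T): yes — every world is R-related to itself.
Transitive (axiom 4): no — 6 R 4 and 4 R 2, but not 6 R 2.
Euclidean (axiom 5): no — 1 R 3 and 1 R 0, but not 3 R 0.
So F validates K, D, T; S4 would additionally require R to be transitive. The strongest is T.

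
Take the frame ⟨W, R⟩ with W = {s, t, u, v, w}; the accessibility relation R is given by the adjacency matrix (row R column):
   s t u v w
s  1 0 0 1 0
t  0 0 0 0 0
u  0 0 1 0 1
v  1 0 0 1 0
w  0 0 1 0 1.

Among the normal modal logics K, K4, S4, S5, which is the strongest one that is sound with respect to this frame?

Transitive (axiom 4): yes — every two-step R-path is closed by a direct edge.
Reflexive (axiom T): no — t is not related to itself.
Euclidean (axiom 5): yes — any two successors of a common world are R-related.
So F validates K, K4; S4 would additionally require R to be reflexive. The strongest is K4.

K4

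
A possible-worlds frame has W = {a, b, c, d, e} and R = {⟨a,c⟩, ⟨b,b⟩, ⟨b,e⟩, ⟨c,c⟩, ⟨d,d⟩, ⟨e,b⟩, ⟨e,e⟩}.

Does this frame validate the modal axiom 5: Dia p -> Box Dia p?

Yes

By correspondence theory, 5 is valid on a frame iff R is Euclidean.
Euclidean: yes — any two successors of a common world are R-related.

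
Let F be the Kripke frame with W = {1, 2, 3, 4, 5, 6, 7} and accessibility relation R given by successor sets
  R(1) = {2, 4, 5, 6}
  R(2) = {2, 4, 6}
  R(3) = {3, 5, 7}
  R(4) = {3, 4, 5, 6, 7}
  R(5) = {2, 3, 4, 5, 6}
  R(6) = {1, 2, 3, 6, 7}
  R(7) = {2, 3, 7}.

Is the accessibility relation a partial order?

Reflexive: no — 1 is not related to itself.
Transitive: no — 1 R 4 and 4 R 3, but not 1 R 3.
Antisymmetric: no — 1 R 6 and 6 R 1 with 1 ≠ 6.
So R is not a partial order.

No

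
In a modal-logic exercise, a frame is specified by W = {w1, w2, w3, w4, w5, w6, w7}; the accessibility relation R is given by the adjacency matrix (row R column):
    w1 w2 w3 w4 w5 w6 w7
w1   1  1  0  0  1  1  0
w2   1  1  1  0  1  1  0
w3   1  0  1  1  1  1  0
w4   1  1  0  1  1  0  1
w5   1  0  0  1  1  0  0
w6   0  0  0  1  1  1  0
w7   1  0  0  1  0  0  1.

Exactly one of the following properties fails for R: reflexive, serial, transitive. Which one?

Reflexive: yes — every world is R-related to itself.
Serial: yes — every world has a successor (e.g. w1 R w1).
Transitive: no — w1 R w2 and w2 R w3, but not w1 R w3.
Only transitive fails.

transitive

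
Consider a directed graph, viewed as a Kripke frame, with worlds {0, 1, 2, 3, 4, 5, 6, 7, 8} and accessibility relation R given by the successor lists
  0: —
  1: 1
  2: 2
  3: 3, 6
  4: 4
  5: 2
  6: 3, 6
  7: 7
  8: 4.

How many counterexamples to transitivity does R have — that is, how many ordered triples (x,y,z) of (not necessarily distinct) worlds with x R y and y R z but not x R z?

R is transitive; there are no such tuples.

0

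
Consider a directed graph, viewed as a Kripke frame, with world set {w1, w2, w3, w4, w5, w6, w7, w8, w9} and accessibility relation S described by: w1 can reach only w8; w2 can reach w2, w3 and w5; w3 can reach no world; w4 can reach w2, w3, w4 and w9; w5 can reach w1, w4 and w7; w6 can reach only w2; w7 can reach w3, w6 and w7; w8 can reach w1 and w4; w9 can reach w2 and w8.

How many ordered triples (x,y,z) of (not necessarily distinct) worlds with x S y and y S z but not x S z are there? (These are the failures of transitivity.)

Enumerating: (w1,w8,w1), (w1,w8,w4), (w2,w5,w1), (w2,w5,w4), (w2,w5,w7), (w4,w2,w5), (w4,w9,w8), (w5,w1,w8), (w5,w4,w2), (w5,w4,w3), (w5,w4,w9), (w5,w7,w3), … and 12 more.
Total: 24.

24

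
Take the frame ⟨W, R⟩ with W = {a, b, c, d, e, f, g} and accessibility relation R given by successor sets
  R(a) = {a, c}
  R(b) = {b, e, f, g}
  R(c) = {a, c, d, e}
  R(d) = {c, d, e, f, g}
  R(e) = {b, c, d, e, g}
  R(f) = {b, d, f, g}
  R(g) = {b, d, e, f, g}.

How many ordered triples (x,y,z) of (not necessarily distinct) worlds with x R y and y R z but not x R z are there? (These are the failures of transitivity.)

Enumerating: (a,c,d), (a,c,e), (b,e,c), (b,e,d), (b,f,d), (b,g,d), (c,d,f), (c,d,g), (c,e,b), (c,e,g), (d,c,a), (d,e,b), … and 12 more.
Total: 24.

24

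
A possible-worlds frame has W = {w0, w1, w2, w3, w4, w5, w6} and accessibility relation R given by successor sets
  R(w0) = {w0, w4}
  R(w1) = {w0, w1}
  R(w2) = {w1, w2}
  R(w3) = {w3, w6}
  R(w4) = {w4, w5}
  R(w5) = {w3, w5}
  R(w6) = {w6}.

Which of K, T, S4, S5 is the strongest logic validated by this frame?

T

Reflexive (axiom T): yes — every world is R-related to itself.
Transitive (axiom 4): no — w0 R w4 and w4 R w5, but not w0 R w5.
Euclidean (axiom 5): no — w0 R w4 and w0 R w0, but not w4 R w0.
So F validates K, T; S4 would additionally require R to be transitive. The strongest is T.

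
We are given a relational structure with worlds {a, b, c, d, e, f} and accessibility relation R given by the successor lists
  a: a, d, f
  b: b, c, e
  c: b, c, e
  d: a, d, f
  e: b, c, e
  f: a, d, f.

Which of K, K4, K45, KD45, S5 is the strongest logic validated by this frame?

Transitive (axiom 4): yes — every two-step R-path is closed by a direct edge.
Euclidean (axiom 5): yes — any two successors of a common world are R-related.
Serial (axiom D): yes — every world has a successor (e.g. a R a).
Reflexive (axiom T): yes — every world is R-related to itself.
So F validates K, K4, K45, KD45, S5. The strongest is S5.

S5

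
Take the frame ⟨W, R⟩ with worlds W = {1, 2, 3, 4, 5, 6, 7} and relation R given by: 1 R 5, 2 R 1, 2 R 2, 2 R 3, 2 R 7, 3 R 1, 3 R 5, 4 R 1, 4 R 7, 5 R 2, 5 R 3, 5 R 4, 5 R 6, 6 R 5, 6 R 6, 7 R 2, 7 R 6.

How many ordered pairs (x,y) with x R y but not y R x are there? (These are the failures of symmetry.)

9

Enumerating: (1,5), (2,1), (2,3), (3,1), (4,1), (4,7), (5,2), (5,4), (7,6).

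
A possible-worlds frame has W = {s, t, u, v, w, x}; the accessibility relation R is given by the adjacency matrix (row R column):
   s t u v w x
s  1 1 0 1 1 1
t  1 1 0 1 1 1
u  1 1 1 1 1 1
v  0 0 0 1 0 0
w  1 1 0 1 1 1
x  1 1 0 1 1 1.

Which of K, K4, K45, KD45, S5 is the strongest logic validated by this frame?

K4

Transitive (axiom 4): yes — every two-step R-path is closed by a direct edge.
Euclidean (axiom 5): no — s R v and s R t, but not v R t.
Serial (axiom D): yes — every world has a successor (e.g. s R s).
Reflexive (axiom T): yes — every world is R-related to itself.
So F validates K, K4; K45 would additionally require R to be Euclidean. The strongest is K4.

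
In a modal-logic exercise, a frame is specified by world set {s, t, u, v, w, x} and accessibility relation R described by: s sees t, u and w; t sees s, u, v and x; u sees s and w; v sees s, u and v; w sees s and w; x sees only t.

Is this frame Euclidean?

No

Euclidean: no — s R t and s R w, but not t R w.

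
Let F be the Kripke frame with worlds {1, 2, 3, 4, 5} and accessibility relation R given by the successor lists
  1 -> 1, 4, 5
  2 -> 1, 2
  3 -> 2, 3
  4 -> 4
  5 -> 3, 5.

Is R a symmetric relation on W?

Symmetric: no — 1 R 4 but not 4 R 1.

No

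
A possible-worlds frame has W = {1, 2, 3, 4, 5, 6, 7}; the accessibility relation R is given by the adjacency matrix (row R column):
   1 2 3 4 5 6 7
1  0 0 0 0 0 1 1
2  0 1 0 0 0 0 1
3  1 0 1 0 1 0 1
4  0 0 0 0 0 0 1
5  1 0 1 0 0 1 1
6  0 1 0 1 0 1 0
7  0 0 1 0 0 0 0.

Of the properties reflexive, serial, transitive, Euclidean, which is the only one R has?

serial

Reflexive: no — 1 is not related to itself.
Serial: yes — every world has a successor (e.g. 1 R 6).
Transitive: no — 1 R 6 and 6 R 2, but not 1 R 2.
Euclidean: no — 1 R 6 and 1 R 7, but not 6 R 7.
Only serial holds.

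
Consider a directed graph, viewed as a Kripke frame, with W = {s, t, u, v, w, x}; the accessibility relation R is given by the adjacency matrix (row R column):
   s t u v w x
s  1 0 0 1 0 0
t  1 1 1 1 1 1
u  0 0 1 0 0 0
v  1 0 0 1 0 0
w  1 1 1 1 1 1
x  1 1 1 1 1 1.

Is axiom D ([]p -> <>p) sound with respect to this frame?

By correspondence theory, D is valid on a frame iff R is serial.
Serial: yes — every world has a successor (e.g. s R s).

Yes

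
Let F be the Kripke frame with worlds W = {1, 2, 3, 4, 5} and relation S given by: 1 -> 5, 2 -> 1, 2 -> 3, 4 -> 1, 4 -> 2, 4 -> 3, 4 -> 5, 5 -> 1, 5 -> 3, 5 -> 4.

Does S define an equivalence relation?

No

Reflexive: no — 1 is not related to itself.
Symmetric: no — 2 S 1 but not 1 S 2.
Transitive: no — 1 S 5 and 5 S 3, but not 1 S 3.
So S is not an equivalence relation.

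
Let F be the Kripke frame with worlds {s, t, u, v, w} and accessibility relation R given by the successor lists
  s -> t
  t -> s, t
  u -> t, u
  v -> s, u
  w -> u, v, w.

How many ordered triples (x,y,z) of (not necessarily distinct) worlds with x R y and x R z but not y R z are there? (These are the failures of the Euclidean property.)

Enumerating: (t,s,s), (u,t,u), (v,s,s), (v,s,u), (v,u,s), (w,u,v), (w,u,w), (w,v,v), (w,v,w).

9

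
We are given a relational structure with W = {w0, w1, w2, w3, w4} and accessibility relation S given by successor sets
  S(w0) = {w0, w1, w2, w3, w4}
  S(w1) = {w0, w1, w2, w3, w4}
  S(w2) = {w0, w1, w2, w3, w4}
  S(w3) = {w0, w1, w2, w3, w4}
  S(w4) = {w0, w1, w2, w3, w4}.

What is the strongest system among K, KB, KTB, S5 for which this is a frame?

Symmetric (axiom B): yes — every pair in S has its reverse in S.
Reflexive (axiom T): yes — every world is S-related to itself.
Euclidean (axiom 5): yes — any two successors of a common world are S-related.
So F validates K, KB, KTB, S5. The strongest is S5.

S5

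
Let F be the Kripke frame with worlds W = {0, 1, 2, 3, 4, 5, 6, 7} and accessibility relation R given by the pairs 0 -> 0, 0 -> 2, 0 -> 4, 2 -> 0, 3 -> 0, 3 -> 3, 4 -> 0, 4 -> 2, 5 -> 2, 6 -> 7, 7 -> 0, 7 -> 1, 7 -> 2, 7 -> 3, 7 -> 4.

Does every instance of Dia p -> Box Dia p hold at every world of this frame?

The schema 5 characterises exactly the Euclidean frames.
Euclidean: no — 0 R 2 and 0 R 4, but not 2 R 4.

No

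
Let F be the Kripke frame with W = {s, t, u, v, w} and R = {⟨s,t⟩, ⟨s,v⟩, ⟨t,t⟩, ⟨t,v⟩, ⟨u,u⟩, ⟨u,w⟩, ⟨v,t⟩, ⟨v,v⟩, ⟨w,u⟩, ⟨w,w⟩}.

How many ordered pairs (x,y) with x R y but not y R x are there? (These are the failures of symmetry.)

2

Enumerating: (s,t), (s,v).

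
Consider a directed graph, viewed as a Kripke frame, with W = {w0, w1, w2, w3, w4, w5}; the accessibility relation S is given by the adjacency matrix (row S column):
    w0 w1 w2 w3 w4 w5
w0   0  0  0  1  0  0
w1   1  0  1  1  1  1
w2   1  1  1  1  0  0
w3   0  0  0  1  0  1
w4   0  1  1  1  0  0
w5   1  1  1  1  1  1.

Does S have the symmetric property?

No

Symmetric: no — w0 S w3 but not w3 S w0.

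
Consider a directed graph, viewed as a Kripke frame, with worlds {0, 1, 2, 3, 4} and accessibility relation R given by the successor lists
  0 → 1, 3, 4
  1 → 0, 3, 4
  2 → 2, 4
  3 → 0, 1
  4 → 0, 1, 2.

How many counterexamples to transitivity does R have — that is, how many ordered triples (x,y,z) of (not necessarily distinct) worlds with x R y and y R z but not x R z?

19

Enumerating: (0,1,0), (0,3,0), (0,4,0), (0,4,2), (1,0,1), (1,3,1), (1,4,1), (1,4,2), (2,4,0), (2,4,1), (3,0,3), (3,0,4), … and 7 more.
Total: 19.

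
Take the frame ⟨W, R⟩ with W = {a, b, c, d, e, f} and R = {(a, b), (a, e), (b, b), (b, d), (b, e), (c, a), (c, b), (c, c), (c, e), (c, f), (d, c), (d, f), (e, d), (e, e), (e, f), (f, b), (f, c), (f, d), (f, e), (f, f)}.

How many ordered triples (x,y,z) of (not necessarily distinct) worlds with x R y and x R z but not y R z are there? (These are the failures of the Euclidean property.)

25

Enumerating: (a,e,b), (b,d,b), (b,d,d), (b,d,e), (b,e,b), (c,a,a), (c,a,c), (c,a,f), (c,b,a), (c,b,c), (c,b,f), (c,e,a), … and 13 more.
Total: 25.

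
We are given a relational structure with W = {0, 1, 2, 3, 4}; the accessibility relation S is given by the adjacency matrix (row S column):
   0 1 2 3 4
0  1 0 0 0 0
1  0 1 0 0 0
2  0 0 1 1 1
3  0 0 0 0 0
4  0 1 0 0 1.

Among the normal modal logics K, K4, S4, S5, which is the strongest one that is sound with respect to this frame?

Transitive (axiom 4): no — 2 S 4 and 4 S 1, but not 2 S 1.
Reflexive (axiom T): no — 3 is not related to itself.
Euclidean (axiom 5): no — 2 S 3 and 2 S 4, but not 3 S 4.
So F validates K; K4 would additionally require S to be transitive. The strongest is K.

K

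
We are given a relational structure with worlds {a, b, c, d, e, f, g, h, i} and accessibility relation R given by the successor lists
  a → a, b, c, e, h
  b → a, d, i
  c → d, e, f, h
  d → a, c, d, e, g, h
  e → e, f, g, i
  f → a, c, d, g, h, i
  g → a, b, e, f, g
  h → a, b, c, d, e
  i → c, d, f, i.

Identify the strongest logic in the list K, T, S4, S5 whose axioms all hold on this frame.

K

Reflexive (axiom T): no — b is not related to itself.
Transitive (axiom 4): no — a R b and b R d, but not a R d.
Euclidean (axiom 5): no — a R b and a R c, but not b R c.
So F validates K; T would additionally require R to be reflexive. The strongest is K.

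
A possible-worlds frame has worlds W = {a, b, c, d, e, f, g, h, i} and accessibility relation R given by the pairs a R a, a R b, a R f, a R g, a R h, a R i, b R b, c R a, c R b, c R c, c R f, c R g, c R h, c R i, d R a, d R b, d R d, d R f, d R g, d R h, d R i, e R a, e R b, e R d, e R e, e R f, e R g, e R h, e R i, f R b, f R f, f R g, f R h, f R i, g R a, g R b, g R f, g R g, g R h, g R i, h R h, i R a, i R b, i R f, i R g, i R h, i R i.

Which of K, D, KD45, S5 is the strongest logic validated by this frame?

Serial (axiom D): yes — every world has a successor (e.g. a R a).
Euclidean (axiom 5): no — a R b and a R f, but not b R f.
Transitive (axiom 4): no — f R g and g R a, but not f R a.
Reflexive (axiom T): yes — every world is R-related to itself.
So F validates K, D; KD45 would additionally require R to be Euclidean and transitive. The strongest is D.

D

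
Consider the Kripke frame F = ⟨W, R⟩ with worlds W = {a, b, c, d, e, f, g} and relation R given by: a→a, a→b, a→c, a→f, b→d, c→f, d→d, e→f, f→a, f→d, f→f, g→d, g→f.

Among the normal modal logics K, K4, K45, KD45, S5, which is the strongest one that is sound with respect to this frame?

Transitive (axiom 4): no — a R b and b R d, but not a R d.
Euclidean (axiom 5): no — a R b and a R c, but not b R c.
Serial (axiom D): yes — every world has a successor (e.g. a R a).
Reflexive (axiom T): no — b is not related to itself.
So F validates K; K4 would additionally require R to be transitive. The strongest is K.

K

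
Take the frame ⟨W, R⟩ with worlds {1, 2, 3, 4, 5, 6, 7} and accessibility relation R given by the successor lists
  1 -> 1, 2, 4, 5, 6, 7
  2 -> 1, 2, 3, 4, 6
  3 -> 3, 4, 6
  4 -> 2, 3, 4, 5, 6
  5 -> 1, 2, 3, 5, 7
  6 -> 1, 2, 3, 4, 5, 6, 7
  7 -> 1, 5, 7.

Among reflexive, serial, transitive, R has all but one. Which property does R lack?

Reflexive: yes — every world is R-related to itself.
Serial: yes — every world has a successor (e.g. 1 R 1).
Transitive: no — 1 R 2 and 2 R 3, but not 1 R 3.
Only transitive fails.

transitive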